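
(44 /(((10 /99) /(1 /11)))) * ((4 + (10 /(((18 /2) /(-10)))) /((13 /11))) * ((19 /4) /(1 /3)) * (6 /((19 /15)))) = -187704 /13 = -14438.77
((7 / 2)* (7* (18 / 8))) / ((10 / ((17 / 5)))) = 7497 / 400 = 18.74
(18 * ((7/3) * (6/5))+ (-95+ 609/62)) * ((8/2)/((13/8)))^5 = -180875165696/57550415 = -3142.90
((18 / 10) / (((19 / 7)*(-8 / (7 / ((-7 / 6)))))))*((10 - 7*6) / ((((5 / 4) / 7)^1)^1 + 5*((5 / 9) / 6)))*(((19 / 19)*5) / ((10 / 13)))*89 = -661267152 / 46075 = -14351.97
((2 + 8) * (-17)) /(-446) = 85 /223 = 0.38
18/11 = 1.64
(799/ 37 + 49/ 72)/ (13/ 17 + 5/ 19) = 19167143/ 884448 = 21.67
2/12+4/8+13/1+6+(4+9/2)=169/6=28.17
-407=-407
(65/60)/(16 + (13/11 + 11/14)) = 1001/16602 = 0.06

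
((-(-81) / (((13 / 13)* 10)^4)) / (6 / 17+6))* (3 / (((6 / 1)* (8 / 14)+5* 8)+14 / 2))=1071 / 14120000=0.00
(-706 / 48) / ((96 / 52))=-4589 / 576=-7.97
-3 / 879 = -1 / 293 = -0.00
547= 547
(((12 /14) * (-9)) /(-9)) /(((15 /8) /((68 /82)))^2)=147968 /882525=0.17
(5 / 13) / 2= 5 / 26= 0.19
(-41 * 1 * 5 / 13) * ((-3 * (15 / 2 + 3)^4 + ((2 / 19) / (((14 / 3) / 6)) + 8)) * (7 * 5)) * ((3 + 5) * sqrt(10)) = 6116932475 * sqrt(10) / 38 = 509037866.17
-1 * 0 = 0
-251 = -251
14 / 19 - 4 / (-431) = 6110 / 8189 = 0.75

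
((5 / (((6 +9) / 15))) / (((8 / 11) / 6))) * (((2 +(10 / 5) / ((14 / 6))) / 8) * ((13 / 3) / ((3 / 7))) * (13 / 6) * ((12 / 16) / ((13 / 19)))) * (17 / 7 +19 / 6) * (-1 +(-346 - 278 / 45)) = -50738005175 / 72576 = -699101.70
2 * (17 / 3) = 34 / 3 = 11.33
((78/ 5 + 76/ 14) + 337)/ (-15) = -4177/ 175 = -23.87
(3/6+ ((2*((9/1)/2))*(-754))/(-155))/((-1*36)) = -13727/11160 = -1.23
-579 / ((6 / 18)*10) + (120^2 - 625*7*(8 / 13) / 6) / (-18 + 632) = -18076601 / 119730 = -150.98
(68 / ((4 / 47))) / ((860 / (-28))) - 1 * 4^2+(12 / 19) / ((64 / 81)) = -2693787 / 65360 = -41.21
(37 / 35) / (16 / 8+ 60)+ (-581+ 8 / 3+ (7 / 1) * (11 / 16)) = -29868077 / 52080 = -573.50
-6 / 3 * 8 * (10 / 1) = -160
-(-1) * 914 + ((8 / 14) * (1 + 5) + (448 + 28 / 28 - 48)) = 9229 / 7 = 1318.43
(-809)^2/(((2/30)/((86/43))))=19634430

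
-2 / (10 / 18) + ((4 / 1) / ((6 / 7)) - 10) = -134 / 15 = -8.93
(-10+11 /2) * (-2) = 9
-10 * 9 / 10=-9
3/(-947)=-3/947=-0.00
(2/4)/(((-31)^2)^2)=1/1847042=0.00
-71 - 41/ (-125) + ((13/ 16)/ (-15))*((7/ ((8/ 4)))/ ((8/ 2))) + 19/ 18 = -10031593/ 144000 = -69.66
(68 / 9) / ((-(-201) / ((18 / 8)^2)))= 51 / 268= 0.19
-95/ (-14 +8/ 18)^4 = -623295/ 221533456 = -0.00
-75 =-75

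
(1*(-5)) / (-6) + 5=35 / 6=5.83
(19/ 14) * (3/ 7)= 57/ 98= 0.58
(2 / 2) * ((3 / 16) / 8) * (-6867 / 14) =-2943 / 256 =-11.50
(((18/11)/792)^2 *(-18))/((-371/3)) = 27/43454488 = 0.00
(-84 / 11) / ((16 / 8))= -42 / 11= -3.82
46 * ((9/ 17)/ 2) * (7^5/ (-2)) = -3479049/ 34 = -102324.97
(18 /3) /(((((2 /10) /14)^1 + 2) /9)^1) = 1260 /47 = 26.81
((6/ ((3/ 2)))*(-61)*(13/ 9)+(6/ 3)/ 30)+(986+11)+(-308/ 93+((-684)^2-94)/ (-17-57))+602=-262090529/ 51615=-5077.80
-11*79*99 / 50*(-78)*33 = 110721897 / 25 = 4428875.88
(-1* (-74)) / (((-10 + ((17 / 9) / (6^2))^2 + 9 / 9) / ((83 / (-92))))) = 161190648 / 21723385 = 7.42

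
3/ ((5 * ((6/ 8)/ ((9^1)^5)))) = 236196/ 5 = 47239.20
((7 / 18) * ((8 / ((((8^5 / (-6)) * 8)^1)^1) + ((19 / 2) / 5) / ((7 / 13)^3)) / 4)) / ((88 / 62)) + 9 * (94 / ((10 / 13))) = 13996323221753 / 12716605440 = 1100.63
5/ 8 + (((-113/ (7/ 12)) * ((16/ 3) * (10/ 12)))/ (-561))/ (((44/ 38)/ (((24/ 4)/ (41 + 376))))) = 92813905/ 144105192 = 0.64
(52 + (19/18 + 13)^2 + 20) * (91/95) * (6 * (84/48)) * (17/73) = 945772373/1497960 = 631.37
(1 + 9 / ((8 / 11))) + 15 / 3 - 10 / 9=1243 / 72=17.26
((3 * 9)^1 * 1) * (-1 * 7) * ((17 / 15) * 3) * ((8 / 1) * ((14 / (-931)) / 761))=0.10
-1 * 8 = -8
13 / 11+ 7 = 90 / 11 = 8.18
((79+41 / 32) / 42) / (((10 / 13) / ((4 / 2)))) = 4771 / 960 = 4.97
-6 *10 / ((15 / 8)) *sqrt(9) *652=-62592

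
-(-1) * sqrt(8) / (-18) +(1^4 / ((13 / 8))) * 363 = 223.23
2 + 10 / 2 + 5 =12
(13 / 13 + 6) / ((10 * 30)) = 7 / 300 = 0.02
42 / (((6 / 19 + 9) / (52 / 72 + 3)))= 8911 / 531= 16.78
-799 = -799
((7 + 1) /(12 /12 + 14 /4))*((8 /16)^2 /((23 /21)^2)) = 196 /529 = 0.37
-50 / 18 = -25 / 9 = -2.78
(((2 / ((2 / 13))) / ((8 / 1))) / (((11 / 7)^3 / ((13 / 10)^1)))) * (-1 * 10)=-57967 / 10648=-5.44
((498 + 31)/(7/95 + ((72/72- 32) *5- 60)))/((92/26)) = -28405/40836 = -0.70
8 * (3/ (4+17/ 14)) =336/ 73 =4.60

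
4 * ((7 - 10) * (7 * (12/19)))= -1008/19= -53.05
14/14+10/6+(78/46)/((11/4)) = 2492/759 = 3.28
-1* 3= -3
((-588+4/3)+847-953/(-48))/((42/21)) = 4483/32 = 140.09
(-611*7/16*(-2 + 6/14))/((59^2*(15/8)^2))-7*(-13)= 71300359/783225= 91.03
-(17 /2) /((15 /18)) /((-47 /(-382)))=-19482 /235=-82.90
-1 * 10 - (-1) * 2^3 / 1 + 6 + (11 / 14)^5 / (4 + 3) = 15220123 / 3764768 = 4.04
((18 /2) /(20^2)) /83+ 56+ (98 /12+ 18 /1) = 8183827 /99600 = 82.17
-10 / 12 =-0.83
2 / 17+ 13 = 223 / 17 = 13.12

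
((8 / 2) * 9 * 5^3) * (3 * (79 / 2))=533250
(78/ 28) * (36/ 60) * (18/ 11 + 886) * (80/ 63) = 1883.96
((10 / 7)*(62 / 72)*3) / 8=155 / 336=0.46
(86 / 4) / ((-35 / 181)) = -7783 / 70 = -111.19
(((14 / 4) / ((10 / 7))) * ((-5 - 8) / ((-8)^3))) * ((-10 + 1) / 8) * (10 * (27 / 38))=-154791 / 311296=-0.50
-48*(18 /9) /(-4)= 24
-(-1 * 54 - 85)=139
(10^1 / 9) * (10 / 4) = 25 / 9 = 2.78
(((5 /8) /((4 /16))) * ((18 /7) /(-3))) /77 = -15 /539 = -0.03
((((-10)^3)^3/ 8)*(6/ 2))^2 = 140625000000000000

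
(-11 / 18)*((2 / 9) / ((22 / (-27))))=1 / 6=0.17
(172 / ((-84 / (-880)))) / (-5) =-7568 / 21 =-360.38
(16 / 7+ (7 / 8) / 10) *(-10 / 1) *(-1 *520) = 86385 / 7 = 12340.71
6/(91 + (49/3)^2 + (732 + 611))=54/15307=0.00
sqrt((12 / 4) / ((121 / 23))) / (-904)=-sqrt(69) / 9944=-0.00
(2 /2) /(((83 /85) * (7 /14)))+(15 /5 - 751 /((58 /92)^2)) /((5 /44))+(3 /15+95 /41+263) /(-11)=-2616678223579 /157405765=-16623.78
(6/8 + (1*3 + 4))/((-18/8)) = -31/9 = -3.44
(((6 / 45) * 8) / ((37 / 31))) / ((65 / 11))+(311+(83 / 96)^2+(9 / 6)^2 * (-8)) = 32570564257 / 110822400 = 293.90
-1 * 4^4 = -256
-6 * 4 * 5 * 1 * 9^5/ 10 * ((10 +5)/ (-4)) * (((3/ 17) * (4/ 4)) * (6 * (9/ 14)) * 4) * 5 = 4304672100/ 119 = 36173715.13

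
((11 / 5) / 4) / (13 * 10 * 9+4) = 11 / 23480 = 0.00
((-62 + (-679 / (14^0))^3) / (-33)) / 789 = 34782989 / 2893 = 12023.16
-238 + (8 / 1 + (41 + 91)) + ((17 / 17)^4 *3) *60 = 82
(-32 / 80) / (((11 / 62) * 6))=-62 / 165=-0.38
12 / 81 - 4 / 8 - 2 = -127 / 54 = -2.35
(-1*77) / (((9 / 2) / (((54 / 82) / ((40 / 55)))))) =-2541 / 164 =-15.49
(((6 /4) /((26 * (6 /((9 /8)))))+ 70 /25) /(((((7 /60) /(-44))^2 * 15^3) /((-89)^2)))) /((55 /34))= 138559898488 /238875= 580051.90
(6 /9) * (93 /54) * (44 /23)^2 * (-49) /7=-420112 /14283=-29.41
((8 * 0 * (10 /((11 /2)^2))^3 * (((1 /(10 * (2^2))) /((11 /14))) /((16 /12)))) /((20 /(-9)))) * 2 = 0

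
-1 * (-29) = 29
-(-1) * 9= 9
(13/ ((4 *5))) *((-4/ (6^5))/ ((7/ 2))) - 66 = -8981293/ 136080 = -66.00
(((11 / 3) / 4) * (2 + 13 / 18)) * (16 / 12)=3.33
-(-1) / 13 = 1 / 13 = 0.08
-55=-55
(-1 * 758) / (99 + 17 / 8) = -6064 / 809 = -7.50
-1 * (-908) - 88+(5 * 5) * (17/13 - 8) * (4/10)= 9790/13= 753.08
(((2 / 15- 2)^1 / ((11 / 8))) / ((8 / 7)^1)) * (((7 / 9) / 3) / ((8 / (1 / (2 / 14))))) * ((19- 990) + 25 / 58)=135159493 / 516780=261.54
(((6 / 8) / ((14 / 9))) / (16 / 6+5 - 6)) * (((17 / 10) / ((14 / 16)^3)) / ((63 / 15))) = 14688 / 84035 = 0.17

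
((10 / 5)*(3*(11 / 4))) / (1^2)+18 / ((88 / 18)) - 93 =-801 / 11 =-72.82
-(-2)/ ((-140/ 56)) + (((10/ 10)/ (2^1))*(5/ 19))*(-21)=-677/ 190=-3.56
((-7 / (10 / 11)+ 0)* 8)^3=-29218112 / 125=-233744.90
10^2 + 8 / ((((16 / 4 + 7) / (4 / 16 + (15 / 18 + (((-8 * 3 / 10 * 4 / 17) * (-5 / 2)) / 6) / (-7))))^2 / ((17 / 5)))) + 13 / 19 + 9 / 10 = 8775672128 / 86178015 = 101.83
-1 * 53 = -53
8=8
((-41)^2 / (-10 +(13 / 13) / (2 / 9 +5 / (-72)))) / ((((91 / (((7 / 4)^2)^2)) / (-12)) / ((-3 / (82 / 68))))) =-23668029 / 15808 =-1497.22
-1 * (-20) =20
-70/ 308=-5/ 22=-0.23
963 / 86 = 11.20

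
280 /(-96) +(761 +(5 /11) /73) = 7304951 /9636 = 758.09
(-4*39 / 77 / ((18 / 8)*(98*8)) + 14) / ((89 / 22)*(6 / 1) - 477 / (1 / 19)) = -158453 / 102309354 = -0.00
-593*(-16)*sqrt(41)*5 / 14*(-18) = -426960*sqrt(41) / 7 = -390553.99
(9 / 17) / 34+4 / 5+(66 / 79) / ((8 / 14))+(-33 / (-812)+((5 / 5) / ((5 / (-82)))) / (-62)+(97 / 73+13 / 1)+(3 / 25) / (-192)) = 283786739901341 / 16781296414400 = 16.91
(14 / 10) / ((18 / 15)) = 7 / 6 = 1.17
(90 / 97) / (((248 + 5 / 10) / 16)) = 2880 / 48209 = 0.06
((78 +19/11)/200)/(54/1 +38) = 877/202400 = 0.00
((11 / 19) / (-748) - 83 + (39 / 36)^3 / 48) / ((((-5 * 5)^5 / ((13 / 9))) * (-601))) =-28898438413 / 1415156670000000000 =-0.00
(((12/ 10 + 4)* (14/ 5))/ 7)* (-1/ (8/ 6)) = -1.56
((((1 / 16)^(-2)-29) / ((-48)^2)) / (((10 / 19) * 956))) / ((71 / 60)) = 0.00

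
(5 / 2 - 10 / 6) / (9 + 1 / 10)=25 / 273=0.09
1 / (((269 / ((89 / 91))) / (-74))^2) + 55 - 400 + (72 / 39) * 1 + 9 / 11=-2256006441622 / 6591435851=-342.26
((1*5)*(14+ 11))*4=500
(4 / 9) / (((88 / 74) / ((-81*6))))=-1998 / 11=-181.64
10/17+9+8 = 299/17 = 17.59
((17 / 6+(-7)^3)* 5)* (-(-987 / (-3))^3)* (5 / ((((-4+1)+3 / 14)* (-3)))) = 36237783899.07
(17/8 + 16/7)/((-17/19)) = -4693/952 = -4.93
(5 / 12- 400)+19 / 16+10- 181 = -569.40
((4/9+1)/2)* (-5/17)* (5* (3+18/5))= -715/102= -7.01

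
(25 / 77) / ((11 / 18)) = 450 / 847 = 0.53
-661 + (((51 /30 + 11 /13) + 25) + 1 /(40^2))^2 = 42323018729 /432640000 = 97.83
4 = 4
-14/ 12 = -7/ 6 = -1.17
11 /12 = 0.92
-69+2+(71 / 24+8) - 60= -2785 / 24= -116.04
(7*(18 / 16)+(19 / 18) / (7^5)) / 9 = 0.88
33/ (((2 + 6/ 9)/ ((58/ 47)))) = 2871/ 188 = 15.27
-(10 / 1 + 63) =-73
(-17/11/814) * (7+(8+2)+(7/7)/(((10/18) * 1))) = -799/22385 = -0.04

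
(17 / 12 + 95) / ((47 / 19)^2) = 417677 / 26508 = 15.76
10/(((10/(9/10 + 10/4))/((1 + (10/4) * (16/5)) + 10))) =323/5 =64.60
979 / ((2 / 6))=2937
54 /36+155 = 313 /2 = 156.50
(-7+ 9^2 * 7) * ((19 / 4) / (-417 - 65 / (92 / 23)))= -10640 / 1733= -6.14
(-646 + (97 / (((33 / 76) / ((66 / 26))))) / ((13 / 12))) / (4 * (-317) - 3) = 20710 / 214799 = 0.10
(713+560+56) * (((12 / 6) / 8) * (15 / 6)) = 6645 / 8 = 830.62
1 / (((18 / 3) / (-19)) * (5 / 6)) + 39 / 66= -353 / 110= -3.21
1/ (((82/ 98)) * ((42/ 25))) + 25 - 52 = -6467/ 246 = -26.29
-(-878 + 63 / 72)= 7017 / 8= 877.12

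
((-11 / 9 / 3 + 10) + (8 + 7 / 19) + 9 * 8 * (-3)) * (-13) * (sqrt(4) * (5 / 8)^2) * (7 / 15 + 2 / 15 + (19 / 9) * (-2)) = -538194215 / 73872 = -7285.50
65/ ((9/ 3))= 65/ 3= 21.67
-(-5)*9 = 45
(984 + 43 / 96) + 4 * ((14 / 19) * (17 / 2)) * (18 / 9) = 1887025 / 1824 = 1034.55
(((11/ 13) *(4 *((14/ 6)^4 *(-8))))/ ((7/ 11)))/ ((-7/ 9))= 189728/ 117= 1621.61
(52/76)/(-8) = -13/152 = -0.09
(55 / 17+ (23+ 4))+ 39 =1177 / 17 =69.24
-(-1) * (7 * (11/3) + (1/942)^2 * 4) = 5693920/221841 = 25.67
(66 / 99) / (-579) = -2 / 1737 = -0.00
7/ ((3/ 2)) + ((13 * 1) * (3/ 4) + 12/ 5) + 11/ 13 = 13777/ 780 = 17.66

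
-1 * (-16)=16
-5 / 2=-2.50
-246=-246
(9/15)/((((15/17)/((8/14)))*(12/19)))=323/525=0.62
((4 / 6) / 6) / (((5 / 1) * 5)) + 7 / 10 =317 / 450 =0.70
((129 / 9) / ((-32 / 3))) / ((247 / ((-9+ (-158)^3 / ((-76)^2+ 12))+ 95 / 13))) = 17268327 / 4646317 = 3.72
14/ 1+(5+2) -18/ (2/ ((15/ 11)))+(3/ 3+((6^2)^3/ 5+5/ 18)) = 9341.21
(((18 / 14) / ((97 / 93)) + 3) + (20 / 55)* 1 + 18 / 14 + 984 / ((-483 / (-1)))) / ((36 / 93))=20.46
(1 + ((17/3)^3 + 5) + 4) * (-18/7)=-10366/21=-493.62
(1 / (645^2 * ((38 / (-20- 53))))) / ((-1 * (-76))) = -73 / 1201480200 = -0.00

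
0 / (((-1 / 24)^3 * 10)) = 0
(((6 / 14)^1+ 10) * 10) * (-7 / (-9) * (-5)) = -3650 / 9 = -405.56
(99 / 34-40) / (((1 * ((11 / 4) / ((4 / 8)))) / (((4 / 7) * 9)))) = -45396 / 1309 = -34.68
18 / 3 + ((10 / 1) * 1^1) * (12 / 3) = 46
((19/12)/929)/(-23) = -19/256404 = -0.00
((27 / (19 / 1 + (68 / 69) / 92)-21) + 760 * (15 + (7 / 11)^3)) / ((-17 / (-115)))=10691778710827 / 136531318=78310.08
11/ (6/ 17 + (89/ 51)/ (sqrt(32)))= 323136/ 2447 - 199716 * sqrt(2)/ 2447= 16.63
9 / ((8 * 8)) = 9 / 64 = 0.14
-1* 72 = -72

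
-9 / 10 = -0.90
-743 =-743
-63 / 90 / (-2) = 7 / 20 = 0.35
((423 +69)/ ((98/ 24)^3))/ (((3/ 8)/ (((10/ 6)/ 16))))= 236160/ 117649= 2.01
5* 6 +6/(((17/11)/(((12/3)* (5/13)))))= 35.97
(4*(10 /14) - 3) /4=-1 /28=-0.04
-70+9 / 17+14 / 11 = -12753 / 187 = -68.20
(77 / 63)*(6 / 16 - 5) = -407 / 72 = -5.65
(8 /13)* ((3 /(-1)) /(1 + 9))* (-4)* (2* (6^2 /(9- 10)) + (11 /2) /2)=-3324 /65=-51.14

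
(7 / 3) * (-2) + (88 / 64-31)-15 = -1183 / 24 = -49.29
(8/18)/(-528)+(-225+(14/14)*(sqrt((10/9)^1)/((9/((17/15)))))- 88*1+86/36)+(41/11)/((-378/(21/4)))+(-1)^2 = -735761/2376+17*sqrt(10)/405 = -309.53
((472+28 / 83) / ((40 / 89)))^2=760888099521 / 688900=1104497.17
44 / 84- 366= -7675 / 21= -365.48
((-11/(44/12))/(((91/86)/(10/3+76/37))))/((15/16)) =-63296/3885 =-16.29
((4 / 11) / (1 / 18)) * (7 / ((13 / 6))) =3024 / 143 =21.15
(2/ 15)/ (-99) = -2/ 1485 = -0.00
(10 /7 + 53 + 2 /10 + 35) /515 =3137 /18025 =0.17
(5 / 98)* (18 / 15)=3 / 49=0.06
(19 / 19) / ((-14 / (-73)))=73 / 14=5.21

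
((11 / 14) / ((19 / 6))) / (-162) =-11 / 7182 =-0.00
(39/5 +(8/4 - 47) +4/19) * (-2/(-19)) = -7028/1805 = -3.89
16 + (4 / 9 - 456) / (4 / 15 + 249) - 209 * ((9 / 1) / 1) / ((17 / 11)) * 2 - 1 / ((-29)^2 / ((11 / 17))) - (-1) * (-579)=-480958184528 / 160369449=-2999.06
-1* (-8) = 8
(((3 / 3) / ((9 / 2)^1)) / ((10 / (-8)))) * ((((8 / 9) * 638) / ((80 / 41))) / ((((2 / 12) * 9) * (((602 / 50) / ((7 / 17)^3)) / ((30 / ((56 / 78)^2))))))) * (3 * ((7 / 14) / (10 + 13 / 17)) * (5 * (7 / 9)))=-386811425 / 61401807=-6.30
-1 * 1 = -1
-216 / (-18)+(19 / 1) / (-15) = 161 / 15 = 10.73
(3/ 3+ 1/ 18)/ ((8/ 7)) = 0.92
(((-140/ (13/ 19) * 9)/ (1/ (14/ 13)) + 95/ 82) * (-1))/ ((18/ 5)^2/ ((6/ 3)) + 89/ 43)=231.82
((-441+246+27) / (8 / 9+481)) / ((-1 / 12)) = 18144 / 4337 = 4.18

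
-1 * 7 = -7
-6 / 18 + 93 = 278 / 3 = 92.67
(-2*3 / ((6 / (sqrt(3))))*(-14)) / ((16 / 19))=133*sqrt(3) / 8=28.80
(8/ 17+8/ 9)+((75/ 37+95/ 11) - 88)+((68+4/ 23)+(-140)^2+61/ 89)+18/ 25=62439293060291/ 3186718425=19593.60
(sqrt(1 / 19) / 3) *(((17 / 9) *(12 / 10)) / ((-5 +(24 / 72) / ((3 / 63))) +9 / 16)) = 544 *sqrt(19) / 35055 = 0.07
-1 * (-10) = 10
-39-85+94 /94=-123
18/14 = 9/7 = 1.29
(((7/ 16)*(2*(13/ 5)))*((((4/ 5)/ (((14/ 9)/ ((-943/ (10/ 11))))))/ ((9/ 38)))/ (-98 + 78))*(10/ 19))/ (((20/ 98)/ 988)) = 1632077447/ 2500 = 652830.98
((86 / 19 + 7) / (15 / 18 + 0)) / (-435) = -438 / 13775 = -0.03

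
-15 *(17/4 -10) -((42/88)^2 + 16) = 135563/1936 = 70.02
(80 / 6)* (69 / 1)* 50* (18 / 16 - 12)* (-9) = 4502250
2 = 2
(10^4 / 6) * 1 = 5000 / 3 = 1666.67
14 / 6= 7 / 3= 2.33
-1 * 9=-9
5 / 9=0.56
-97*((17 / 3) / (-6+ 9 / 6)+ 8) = -17654 / 27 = -653.85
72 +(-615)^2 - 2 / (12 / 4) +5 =378301.33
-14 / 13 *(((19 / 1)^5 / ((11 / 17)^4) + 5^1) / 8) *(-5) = 1809555455610 / 190333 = 9507313.26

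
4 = 4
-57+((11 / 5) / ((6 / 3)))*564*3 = 9021 / 5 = 1804.20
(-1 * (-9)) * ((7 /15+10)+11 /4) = 2379 /20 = 118.95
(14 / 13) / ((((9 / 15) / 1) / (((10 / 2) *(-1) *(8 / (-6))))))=1400 / 117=11.97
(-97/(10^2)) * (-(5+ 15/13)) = 388/65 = 5.97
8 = 8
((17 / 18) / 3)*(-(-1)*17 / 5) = 289 / 270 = 1.07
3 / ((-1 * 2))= -3 / 2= -1.50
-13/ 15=-0.87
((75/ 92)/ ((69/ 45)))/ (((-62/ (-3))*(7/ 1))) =0.00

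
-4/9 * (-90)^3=324000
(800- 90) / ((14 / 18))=6390 / 7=912.86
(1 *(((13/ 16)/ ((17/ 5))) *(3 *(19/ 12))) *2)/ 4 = 0.57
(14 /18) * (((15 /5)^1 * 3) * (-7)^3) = -2401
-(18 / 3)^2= -36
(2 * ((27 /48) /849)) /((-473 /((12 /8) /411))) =-3 /293418928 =-0.00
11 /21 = 0.52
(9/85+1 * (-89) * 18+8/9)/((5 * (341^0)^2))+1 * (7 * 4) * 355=36795731/3825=9619.80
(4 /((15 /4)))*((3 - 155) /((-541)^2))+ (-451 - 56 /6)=-2020964737 /4390215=-460.33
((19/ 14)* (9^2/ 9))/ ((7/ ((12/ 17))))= 1026/ 833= 1.23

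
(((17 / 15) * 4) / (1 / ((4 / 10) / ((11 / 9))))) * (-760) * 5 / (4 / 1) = -15504 / 11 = -1409.45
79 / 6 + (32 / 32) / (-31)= 2443 / 186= 13.13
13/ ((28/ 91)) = 169/ 4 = 42.25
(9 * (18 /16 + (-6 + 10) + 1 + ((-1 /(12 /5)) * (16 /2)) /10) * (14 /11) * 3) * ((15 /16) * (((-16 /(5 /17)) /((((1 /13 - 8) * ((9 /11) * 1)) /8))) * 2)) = 2580396 /103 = 25052.39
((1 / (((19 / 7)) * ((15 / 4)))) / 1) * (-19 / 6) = -14 / 45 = -0.31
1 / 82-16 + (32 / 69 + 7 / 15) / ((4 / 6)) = -68802 / 4715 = -14.59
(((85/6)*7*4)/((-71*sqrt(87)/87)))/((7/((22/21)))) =-3740*sqrt(87)/4473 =-7.80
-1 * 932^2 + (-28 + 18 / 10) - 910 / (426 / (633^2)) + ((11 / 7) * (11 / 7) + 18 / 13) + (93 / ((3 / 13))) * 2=-389805237167 / 226135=-1723772.25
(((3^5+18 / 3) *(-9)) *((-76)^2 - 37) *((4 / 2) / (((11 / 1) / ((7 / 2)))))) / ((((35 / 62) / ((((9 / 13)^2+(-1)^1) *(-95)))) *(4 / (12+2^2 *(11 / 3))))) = -4781183312.66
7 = 7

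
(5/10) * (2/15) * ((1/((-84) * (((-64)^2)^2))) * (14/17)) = -1/25669140480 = -0.00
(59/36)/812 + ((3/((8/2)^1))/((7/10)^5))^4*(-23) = -3039018077465184062984563/333212504058827716176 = -9120.36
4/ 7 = 0.57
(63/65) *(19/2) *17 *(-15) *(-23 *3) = 4212243/26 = 162009.35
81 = 81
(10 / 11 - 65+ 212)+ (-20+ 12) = 1539 / 11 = 139.91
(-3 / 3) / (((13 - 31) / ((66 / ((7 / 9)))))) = 33 / 7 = 4.71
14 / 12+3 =25 / 6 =4.17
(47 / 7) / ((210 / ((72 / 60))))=47 / 1225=0.04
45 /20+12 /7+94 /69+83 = 88.33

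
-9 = -9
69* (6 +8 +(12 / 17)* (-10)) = 8142 / 17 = 478.94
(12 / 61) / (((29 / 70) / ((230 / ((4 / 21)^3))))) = 111826575 / 7076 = 15803.64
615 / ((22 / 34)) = 10455 / 11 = 950.45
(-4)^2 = 16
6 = 6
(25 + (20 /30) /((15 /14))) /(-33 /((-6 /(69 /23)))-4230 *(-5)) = 2306 /1904985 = 0.00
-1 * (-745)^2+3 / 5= -2775122 / 5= -555024.40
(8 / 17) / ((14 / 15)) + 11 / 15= 2209 / 1785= 1.24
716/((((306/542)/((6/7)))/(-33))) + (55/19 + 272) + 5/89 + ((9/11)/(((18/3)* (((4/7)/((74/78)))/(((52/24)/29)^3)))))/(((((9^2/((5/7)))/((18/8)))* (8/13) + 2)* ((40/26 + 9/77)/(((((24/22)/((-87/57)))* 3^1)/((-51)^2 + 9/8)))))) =-668977634143132294252430603/18792957876921793494468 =-35597.25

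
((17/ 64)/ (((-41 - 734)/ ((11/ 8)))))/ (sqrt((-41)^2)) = -187/ 16268800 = -0.00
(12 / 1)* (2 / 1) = 24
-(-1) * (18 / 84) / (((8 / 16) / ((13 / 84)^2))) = 169 / 16464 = 0.01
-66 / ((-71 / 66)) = 4356 / 71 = 61.35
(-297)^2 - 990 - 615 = 86604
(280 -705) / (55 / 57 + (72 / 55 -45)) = 1332375 / 133946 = 9.95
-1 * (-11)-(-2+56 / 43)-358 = -14891 / 43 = -346.30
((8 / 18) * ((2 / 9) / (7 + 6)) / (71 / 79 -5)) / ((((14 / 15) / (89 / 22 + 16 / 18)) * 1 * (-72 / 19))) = 0.00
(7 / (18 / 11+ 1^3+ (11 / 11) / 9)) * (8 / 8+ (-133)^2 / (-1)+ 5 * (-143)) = -12753279 / 272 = -46887.06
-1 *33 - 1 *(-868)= 835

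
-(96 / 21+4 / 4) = -39 / 7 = -5.57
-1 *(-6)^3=216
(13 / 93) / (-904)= -13 / 84072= -0.00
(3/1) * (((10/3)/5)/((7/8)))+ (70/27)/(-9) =3398/1701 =2.00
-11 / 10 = -1.10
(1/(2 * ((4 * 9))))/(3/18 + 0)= 1/12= 0.08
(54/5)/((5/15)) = 162/5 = 32.40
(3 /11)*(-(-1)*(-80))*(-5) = 1200 /11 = 109.09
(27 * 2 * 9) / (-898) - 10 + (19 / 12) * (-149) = -1327915 / 5388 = -246.46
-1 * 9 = -9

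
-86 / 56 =-1.54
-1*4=-4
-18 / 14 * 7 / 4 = -9 / 4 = -2.25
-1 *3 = -3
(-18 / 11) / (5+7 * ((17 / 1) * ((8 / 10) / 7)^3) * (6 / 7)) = -771750 / 2429933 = -0.32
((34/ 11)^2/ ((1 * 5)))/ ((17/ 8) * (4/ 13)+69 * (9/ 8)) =120224/ 4925305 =0.02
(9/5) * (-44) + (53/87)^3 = -260022803/3292515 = -78.97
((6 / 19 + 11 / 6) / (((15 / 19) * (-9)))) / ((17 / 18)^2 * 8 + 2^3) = -49 / 2452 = -0.02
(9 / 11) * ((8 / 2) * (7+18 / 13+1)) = 4392 / 143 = 30.71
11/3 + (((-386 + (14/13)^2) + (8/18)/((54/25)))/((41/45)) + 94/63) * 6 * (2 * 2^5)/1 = -70513402537/436527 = -161532.74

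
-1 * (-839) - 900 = -61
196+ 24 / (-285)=18612 / 95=195.92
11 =11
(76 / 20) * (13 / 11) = 4.49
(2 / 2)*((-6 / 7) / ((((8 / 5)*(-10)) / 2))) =3 / 28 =0.11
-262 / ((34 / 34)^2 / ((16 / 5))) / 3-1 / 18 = -25157 / 90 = -279.52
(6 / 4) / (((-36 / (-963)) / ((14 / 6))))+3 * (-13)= 54.62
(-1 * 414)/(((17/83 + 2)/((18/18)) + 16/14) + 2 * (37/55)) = -13229370/149969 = -88.21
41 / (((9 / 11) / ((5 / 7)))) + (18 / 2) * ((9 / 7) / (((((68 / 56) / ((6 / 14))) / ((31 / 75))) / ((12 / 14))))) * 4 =7793377 / 187425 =41.58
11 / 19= 0.58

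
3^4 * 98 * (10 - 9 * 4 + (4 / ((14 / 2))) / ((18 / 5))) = -205128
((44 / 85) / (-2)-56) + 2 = -4612 / 85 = -54.26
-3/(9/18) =-6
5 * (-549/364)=-2745/364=-7.54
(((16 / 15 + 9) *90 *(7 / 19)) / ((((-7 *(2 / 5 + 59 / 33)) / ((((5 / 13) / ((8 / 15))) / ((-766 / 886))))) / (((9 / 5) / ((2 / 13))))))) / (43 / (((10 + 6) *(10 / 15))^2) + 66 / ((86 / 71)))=8201188828800 / 2115497041127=3.88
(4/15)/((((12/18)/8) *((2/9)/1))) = 72/5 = 14.40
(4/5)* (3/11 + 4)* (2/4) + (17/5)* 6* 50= 56194/55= 1021.71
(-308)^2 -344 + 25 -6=94539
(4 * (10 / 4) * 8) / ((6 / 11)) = 440 / 3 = 146.67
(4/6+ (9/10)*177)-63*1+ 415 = 15359/30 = 511.97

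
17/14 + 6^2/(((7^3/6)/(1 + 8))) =4721/686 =6.88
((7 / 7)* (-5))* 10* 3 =-150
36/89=0.40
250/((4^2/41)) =5125/8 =640.62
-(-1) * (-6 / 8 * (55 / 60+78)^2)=-896809 / 192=-4670.88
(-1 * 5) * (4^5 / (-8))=640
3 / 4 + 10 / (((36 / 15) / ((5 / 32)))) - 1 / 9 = 743 / 576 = 1.29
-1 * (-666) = 666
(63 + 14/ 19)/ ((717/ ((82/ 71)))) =99302/ 967233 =0.10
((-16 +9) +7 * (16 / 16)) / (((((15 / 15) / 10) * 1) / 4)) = 0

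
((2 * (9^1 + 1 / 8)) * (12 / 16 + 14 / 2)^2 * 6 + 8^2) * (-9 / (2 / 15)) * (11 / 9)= -35063655 / 64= -547869.61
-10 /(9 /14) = -140 /9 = -15.56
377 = 377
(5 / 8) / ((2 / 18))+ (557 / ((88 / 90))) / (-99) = -125 / 968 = -0.13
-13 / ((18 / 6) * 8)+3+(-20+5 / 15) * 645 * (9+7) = -4870981 / 24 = -202957.54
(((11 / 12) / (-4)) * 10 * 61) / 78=-3355 / 1872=-1.79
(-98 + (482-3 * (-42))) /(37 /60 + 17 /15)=2040 /7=291.43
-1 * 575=-575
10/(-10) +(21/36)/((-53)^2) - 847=-848.00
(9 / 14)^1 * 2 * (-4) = -36 / 7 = -5.14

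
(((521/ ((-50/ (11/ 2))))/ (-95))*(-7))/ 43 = -40117/ 408500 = -0.10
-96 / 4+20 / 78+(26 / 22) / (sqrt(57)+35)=-11879503 / 501072 - 13*sqrt(57) / 12848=-23.72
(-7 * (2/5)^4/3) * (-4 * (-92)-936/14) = -33728/1875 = -17.99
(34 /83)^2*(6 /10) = 0.10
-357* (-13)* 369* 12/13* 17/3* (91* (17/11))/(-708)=-1154815389/649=-1779376.56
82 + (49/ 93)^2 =711619/ 8649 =82.28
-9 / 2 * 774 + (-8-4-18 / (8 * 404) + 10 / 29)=-163773781 / 46864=-3494.66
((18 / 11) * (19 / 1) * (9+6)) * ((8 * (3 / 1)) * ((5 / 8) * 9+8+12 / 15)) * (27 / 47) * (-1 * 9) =-431569458 / 517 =-834757.17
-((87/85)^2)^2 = -57289761/52200625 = -1.10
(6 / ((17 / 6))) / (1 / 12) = 432 / 17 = 25.41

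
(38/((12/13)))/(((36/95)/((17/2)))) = 398905/432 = 923.39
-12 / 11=-1.09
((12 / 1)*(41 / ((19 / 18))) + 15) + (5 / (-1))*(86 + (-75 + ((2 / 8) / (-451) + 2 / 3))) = 43473077 / 102828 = 422.77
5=5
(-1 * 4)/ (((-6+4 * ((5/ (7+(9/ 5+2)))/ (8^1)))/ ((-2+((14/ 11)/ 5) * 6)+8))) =178848/ 34265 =5.22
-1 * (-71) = 71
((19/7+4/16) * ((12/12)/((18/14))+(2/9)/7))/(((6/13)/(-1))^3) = -3099967/127008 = -24.41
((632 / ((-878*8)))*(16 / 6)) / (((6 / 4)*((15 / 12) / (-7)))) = 17696 / 19755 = 0.90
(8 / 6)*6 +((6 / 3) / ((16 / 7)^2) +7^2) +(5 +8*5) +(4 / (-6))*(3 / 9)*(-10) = 120505 / 1152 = 104.61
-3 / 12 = -1 / 4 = -0.25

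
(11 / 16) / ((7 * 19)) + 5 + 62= 142587 / 2128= 67.01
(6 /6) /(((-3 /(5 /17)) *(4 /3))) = -5 /68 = -0.07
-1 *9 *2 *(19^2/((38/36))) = -6156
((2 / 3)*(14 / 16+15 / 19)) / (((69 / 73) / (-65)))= -76.31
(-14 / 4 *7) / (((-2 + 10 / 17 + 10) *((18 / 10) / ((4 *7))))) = -29155 / 657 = -44.38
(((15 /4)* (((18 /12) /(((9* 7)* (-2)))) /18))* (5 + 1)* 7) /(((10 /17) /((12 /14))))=-17 /112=-0.15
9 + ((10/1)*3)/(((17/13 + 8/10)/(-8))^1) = -14367/137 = -104.87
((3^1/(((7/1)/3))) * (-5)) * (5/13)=-225/91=-2.47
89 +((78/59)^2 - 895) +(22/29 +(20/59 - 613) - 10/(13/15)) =-1873614459/1312337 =-1427.69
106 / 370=53 / 185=0.29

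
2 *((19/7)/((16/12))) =57/14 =4.07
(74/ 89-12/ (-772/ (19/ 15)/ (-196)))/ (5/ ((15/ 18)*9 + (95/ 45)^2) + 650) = -251835181/ 54101538050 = -0.00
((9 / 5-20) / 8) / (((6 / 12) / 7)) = -637 / 20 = -31.85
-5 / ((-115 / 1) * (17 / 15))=15 / 391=0.04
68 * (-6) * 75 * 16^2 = -7833600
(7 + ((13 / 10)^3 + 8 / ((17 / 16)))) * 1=284349 / 17000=16.73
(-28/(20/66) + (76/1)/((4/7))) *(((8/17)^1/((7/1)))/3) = 232/255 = 0.91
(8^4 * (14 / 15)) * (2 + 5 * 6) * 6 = 3670016 / 5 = 734003.20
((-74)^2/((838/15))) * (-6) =-246420/419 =-588.11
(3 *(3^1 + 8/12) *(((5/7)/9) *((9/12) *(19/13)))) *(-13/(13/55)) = -52.63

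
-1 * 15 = -15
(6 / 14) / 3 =1 / 7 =0.14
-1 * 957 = -957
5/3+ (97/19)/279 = 8932/5301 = 1.68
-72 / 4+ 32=14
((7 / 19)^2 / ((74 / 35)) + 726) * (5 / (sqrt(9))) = 96980395 / 80142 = 1210.11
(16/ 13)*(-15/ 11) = -1.68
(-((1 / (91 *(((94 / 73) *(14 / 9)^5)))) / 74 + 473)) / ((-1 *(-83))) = -161028332763569 / 28256556578432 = -5.70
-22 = -22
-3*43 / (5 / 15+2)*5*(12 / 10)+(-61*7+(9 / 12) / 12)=-84969 / 112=-758.65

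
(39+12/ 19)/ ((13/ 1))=753/ 247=3.05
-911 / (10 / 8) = -3644 / 5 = -728.80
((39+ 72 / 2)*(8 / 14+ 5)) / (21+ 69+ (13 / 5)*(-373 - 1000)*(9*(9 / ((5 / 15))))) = -1625 / 3373111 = -0.00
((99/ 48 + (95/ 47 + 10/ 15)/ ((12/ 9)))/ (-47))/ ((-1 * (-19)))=-3067/ 671536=-0.00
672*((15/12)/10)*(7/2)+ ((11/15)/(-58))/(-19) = 4859831/16530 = 294.00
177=177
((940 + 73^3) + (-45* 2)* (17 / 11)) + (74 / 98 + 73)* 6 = 210350377 / 539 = 390260.44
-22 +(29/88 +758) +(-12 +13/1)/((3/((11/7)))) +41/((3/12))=900.85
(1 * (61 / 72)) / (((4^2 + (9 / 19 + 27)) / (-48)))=-1159 / 1239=-0.94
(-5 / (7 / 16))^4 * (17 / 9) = 696320000 / 21609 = 32223.61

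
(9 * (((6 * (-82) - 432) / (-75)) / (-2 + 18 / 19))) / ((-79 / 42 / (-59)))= -32627826 / 9875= -3304.08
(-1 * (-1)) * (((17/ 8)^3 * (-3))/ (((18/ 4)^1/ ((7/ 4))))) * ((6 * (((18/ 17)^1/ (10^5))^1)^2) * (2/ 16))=-9639/ 10240000000000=-0.00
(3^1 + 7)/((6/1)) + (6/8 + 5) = 89/12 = 7.42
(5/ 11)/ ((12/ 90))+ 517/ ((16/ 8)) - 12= 2749/ 11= 249.91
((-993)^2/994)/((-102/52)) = -4272879/8449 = -505.73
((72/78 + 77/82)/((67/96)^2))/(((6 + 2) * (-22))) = -571680/26319007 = -0.02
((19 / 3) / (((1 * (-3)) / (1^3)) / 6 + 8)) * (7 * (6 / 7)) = 76 / 15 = 5.07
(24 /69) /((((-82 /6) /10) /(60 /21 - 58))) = 92640 /6601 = 14.03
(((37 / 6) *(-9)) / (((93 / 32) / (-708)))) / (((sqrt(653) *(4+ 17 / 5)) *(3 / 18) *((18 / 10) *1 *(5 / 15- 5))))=-283200 *sqrt(653) / 141701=-51.07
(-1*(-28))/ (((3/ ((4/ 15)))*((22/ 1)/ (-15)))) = -56/ 33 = -1.70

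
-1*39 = -39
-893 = -893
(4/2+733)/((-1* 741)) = -245/247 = -0.99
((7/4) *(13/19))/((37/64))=1456/703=2.07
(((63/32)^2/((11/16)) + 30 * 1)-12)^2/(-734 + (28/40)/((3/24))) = -461538135/601677824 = -0.77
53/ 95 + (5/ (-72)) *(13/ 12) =39617/ 82080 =0.48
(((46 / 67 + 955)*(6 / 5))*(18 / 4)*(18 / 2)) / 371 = 15559533 / 124285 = 125.19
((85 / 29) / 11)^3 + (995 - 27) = 31423596837 / 32461759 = 968.02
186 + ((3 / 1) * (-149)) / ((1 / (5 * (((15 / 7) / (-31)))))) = 73887 / 217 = 340.49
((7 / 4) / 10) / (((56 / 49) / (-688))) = -2107 / 20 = -105.35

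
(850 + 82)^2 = 868624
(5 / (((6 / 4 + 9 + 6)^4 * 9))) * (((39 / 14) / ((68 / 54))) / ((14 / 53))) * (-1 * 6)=-13780 / 36587859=-0.00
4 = 4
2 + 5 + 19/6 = 61/6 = 10.17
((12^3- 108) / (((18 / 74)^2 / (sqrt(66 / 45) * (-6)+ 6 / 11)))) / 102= 27380 / 187- 5476 * sqrt(330) / 51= -1804.10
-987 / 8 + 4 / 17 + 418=294.86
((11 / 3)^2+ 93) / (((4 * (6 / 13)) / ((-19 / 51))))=-118313 / 5508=-21.48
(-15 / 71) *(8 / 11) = -120 / 781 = -0.15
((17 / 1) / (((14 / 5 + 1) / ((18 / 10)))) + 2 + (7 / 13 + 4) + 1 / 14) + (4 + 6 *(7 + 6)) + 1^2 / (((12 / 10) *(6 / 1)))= 6025307 / 62244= 96.80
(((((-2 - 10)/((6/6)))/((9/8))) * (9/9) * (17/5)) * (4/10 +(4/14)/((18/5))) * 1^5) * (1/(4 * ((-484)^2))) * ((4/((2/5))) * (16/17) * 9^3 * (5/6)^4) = -18875/307461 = -0.06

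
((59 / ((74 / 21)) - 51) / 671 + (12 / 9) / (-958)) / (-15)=3742103 / 1070291970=0.00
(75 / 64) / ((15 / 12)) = 15 / 16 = 0.94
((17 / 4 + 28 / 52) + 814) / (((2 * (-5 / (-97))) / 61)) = 251928109 / 520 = 484477.13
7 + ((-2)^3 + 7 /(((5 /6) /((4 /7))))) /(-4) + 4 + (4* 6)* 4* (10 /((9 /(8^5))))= 52428977 /15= 3495265.13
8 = 8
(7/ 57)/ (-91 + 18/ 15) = -35/ 25593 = -0.00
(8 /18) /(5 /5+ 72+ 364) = 4 /3933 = 0.00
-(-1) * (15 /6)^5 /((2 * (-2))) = -3125 /128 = -24.41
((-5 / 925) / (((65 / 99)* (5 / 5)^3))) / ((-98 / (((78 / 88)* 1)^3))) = 41067 / 701993600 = 0.00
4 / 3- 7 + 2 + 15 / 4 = 1 / 12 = 0.08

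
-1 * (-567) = 567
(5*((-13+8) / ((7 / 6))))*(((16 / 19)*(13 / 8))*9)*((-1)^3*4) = 140400 / 133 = 1055.64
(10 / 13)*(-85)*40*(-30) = 1020000 / 13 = 78461.54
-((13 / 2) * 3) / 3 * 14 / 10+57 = 479 / 10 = 47.90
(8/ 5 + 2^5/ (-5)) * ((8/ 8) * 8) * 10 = -384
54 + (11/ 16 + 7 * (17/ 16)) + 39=809/ 8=101.12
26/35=0.74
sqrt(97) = 9.85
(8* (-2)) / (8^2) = -1 / 4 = -0.25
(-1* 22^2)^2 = 234256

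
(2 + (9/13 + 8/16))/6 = 83/156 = 0.53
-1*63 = -63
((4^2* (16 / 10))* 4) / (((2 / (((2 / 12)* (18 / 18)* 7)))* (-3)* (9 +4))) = -896 / 585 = -1.53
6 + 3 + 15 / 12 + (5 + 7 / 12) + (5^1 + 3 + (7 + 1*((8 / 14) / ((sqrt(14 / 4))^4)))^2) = 51875141 / 705894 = 73.49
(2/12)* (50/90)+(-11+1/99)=-6473/594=-10.90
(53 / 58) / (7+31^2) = 53 / 56144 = 0.00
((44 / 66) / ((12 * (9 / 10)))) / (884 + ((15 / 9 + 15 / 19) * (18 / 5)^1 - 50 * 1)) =95 / 1297134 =0.00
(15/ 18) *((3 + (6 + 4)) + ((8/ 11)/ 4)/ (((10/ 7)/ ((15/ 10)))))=1451/ 132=10.99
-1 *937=-937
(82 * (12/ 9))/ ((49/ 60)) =6560/ 49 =133.88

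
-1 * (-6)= 6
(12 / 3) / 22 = 2 / 11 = 0.18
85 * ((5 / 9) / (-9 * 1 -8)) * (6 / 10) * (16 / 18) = -40 / 27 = -1.48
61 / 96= 0.64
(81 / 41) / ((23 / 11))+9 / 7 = 2.23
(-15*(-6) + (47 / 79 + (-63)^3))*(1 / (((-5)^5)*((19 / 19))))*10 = 39493112 / 49375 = 799.86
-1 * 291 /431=-291 /431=-0.68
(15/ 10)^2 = 9/ 4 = 2.25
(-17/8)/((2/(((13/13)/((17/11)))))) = -11/16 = -0.69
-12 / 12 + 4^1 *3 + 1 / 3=34 / 3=11.33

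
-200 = -200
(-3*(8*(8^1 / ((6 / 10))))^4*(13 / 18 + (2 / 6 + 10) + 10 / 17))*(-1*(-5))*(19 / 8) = -221829529600000 / 4131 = -53698748390.22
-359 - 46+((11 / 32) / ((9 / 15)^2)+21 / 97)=-11281357 / 27936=-403.83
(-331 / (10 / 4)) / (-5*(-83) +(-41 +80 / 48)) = -1986 / 5635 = -0.35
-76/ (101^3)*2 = -152/ 1030301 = -0.00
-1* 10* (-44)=440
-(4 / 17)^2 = -16 / 289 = -0.06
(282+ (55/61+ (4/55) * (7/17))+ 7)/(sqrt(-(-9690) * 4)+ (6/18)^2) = -148826232/179064747565+ 2678872176 * sqrt(9690)/179064747565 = 1.47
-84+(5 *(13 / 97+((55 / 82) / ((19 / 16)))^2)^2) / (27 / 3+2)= -3198030777656545951 / 38114127669584219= -83.91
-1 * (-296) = 296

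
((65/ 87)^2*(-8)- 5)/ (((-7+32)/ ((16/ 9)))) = -229264/ 340605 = -0.67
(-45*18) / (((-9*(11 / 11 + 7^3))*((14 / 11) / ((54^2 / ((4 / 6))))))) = 1082565 / 1204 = 899.14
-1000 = -1000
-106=-106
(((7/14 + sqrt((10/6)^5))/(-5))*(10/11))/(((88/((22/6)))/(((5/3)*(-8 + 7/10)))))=73/1584 + 1825*sqrt(15)/21384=0.38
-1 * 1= -1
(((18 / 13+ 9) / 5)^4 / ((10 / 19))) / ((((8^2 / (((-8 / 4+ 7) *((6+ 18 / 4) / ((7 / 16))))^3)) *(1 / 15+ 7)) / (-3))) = -613415774250 / 1513733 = -405233.80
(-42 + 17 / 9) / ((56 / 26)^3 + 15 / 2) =-1586234 / 691731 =-2.29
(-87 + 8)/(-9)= 79/9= 8.78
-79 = -79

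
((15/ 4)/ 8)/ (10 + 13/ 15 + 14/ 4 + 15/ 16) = 225/ 7346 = 0.03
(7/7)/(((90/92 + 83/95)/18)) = 78660/8093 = 9.72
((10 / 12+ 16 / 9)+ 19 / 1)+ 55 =1379 / 18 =76.61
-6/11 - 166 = -166.55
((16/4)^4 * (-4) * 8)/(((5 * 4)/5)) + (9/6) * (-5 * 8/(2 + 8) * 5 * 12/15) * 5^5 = -77048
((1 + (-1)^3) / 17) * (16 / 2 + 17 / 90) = 0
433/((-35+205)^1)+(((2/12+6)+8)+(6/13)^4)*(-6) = -401661457/4855370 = -82.73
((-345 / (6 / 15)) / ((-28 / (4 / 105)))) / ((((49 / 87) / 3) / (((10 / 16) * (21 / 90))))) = 10005 / 10976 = 0.91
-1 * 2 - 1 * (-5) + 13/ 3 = 22/ 3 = 7.33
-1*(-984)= 984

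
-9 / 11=-0.82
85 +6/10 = 428/5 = 85.60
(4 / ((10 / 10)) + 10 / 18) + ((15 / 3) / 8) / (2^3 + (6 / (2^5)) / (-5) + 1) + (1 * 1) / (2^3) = 81743 / 17208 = 4.75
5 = 5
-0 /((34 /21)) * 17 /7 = 0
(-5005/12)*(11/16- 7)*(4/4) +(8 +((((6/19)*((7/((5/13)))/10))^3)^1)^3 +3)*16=663876687615041273291275333211/236343528646728515625000000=2808.95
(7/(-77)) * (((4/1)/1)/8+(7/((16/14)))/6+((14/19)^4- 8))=38685863/68809488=0.56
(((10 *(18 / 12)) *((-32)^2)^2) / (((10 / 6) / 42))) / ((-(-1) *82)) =4833679.61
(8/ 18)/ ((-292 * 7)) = -1/ 4599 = -0.00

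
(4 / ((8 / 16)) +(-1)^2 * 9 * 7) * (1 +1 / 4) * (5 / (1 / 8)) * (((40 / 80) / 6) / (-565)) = -355 / 678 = -0.52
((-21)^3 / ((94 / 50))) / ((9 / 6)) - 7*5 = -155995 / 47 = -3319.04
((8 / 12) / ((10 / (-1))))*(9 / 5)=-3 / 25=-0.12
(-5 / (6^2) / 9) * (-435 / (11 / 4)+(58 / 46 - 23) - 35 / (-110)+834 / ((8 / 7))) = -309305 / 36432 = -8.49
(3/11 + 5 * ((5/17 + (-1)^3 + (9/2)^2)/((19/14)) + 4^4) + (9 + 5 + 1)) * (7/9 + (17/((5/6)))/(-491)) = 158048106091/157007070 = 1006.63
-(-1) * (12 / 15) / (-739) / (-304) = 1 / 280820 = 0.00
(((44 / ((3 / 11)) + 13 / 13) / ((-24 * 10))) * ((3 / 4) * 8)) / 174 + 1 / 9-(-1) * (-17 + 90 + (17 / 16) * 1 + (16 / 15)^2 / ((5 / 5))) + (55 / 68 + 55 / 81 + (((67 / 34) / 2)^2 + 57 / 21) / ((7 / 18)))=286909774919 / 3326418900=86.25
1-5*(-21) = 106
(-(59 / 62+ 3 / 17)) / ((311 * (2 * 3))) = -1189 / 1966764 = -0.00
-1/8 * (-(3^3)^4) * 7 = 3720087/8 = 465010.88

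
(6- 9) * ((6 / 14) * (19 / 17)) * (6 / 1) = -1026 / 119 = -8.62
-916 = -916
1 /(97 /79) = 79 /97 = 0.81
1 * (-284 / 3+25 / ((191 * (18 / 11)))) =-325189 / 3438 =-94.59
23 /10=2.30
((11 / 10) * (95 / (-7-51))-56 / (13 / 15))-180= -371597 / 1508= -246.42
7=7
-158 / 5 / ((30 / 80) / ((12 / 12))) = -1264 / 15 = -84.27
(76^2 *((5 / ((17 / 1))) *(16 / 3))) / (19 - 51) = -14440 / 51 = -283.14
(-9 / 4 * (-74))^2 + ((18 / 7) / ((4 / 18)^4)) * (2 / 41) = 7971048 / 287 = 27773.69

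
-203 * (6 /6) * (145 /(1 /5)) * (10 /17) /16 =-735875 /136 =-5410.85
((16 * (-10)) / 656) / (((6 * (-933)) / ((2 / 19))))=10 / 2180421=0.00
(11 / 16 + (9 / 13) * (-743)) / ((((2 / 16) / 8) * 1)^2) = -27353344 / 13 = -2104103.38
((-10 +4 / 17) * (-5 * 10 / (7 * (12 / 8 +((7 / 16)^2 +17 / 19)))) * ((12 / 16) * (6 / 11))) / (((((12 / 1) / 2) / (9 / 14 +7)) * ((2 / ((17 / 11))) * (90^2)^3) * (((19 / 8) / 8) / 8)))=4547072 / 8257363186235625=0.00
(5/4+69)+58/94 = 13323/188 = 70.87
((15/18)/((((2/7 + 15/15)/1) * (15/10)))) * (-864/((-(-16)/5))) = -116.67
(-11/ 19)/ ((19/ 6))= -66/ 361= -0.18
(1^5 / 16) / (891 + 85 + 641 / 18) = 9 / 145672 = 0.00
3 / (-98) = -3 / 98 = -0.03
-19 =-19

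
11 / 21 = 0.52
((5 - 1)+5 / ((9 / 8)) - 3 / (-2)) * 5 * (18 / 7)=895 / 7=127.86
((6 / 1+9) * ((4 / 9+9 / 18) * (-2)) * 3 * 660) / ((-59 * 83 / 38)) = 2131800 / 4897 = 435.33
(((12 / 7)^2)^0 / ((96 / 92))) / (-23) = -1 / 24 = -0.04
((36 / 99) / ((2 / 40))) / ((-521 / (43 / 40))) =-86 / 5731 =-0.02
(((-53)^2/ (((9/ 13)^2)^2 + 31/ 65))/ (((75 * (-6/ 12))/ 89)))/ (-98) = 134722237/ 1399440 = 96.27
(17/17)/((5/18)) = 18/5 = 3.60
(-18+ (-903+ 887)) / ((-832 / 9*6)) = 0.06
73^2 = 5329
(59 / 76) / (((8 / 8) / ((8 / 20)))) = 0.31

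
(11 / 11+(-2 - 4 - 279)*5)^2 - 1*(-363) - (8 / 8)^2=2028138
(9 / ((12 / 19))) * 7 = 399 / 4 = 99.75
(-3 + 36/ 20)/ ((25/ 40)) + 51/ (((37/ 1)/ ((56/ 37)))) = 0.17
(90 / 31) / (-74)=-45 / 1147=-0.04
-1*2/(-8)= 1/4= 0.25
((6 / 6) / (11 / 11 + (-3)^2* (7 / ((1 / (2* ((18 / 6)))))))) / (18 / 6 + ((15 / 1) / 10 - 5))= -2 / 379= -0.01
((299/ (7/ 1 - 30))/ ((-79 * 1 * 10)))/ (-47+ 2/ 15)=-0.00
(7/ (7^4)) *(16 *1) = 0.05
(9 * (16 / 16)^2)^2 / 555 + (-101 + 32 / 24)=-55234 / 555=-99.52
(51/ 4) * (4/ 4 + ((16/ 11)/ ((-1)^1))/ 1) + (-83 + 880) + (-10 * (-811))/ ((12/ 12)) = 391653/ 44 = 8901.20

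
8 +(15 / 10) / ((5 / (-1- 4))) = 13 / 2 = 6.50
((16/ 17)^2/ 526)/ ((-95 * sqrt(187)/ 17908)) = -208384 * sqrt(187)/ 122751305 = -0.02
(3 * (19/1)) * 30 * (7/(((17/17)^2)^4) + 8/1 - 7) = 13680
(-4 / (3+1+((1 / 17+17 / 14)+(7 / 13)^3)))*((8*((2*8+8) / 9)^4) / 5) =-68535713792 / 1149741945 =-59.61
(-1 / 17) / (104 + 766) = -1 / 14790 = -0.00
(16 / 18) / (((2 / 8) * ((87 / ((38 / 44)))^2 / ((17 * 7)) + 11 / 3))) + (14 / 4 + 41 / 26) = 175960990 / 34388211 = 5.12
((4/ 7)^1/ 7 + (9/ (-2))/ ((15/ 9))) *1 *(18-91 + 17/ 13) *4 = 2391512/ 3185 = 750.87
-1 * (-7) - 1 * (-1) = 8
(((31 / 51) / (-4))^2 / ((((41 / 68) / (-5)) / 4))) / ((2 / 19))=-91295 / 12546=-7.28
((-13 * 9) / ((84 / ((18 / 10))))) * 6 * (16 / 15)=-2808 / 175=-16.05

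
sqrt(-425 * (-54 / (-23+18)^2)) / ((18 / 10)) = 5 * sqrt(102) / 3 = 16.83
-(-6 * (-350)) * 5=-10500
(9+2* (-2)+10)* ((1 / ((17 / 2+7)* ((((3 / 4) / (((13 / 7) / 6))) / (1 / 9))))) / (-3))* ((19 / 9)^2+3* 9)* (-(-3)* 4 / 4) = -94640 / 67797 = -1.40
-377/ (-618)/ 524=377/ 323832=0.00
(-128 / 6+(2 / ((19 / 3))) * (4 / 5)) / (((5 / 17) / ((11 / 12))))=-280874 / 4275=-65.70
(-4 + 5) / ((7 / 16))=16 / 7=2.29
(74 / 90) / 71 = 37 / 3195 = 0.01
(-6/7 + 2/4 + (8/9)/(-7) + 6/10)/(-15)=-73/9450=-0.01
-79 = -79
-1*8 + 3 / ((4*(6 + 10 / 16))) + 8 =6 / 53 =0.11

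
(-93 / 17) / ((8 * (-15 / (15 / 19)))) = 93 / 2584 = 0.04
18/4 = 9/2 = 4.50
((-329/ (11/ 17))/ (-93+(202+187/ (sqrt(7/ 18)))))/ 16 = 4267459/ 96144400 - 285243 *sqrt(14)/ 8740400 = -0.08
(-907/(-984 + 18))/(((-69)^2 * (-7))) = -907/32193882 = -0.00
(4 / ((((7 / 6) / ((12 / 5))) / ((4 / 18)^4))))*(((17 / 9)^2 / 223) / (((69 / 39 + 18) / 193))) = 371251712 / 118445503365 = 0.00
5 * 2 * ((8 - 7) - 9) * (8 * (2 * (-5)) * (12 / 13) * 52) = 307200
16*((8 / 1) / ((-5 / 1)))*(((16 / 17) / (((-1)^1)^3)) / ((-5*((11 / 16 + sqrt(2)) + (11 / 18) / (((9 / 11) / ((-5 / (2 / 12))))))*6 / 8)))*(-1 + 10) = 4586471424*sqrt(2) / 37258662425 + 99617734656 / 37258662425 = 2.85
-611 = -611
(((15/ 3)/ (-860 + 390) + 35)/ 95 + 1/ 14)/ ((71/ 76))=54976/ 116795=0.47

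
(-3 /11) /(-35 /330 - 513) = 18 /33865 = 0.00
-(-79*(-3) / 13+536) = -7205 / 13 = -554.23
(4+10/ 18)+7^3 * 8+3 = 24764/ 9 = 2751.56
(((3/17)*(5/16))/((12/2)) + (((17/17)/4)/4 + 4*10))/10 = 21799/5440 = 4.01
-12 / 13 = -0.92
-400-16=-416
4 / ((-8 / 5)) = -5 / 2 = -2.50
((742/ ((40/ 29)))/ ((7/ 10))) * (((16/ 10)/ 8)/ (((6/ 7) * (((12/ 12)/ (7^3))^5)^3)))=1151287284693491240881037435841545626738513/ 60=19188121411558187348017290000000000000000.00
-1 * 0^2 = 0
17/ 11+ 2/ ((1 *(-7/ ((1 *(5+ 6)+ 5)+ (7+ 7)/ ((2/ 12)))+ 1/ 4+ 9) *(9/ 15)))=1.91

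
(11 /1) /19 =11 /19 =0.58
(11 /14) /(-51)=-11 /714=-0.02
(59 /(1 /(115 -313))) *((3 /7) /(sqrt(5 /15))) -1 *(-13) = 13 -35046 *sqrt(3) /7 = -8658.64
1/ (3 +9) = 1/ 12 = 0.08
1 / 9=0.11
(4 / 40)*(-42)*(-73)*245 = 75117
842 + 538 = 1380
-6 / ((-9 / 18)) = 12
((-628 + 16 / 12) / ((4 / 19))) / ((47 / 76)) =-14440 / 3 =-4813.33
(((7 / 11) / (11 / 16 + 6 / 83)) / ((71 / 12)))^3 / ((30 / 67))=15500854352019456 / 2446789480580741945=0.01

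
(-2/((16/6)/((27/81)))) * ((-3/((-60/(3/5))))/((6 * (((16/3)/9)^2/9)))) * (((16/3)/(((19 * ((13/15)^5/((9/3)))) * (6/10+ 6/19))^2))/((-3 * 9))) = 46708681640625/59360763722244608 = 0.00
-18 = -18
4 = 4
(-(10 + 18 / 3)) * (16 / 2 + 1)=-144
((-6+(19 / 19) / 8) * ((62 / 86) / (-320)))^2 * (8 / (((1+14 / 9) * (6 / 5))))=6368547 / 13935247360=0.00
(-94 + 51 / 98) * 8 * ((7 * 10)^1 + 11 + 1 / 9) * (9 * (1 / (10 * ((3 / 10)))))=-26750120 / 147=-181973.61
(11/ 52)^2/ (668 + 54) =121/ 1952288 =0.00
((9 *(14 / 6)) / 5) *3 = 63 / 5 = 12.60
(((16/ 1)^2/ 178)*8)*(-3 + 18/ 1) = 15360/ 89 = 172.58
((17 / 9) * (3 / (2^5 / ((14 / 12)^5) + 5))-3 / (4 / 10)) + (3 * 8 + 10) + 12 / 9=56160227 / 1997202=28.12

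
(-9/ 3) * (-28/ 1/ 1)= 84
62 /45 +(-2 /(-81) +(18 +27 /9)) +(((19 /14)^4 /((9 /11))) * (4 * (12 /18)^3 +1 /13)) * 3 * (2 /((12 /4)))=9971964341 /303390360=32.87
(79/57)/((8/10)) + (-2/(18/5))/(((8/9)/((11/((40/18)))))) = -1.36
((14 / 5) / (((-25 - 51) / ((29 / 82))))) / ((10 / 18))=-1827 / 77900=-0.02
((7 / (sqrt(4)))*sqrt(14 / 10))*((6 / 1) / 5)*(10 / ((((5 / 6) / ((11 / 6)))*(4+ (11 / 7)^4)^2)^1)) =2663338062*sqrt(35) / 14695500625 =1.07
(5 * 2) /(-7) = -10 /7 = -1.43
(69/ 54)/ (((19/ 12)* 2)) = 23/ 57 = 0.40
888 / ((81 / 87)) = 8584 / 9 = 953.78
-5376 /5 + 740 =-1676 /5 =-335.20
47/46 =1.02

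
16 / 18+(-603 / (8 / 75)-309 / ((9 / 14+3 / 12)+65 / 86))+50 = -827458177 / 142920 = -5789.66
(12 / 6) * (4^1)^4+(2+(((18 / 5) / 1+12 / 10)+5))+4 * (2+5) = 2759 / 5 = 551.80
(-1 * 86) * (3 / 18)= -43 / 3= -14.33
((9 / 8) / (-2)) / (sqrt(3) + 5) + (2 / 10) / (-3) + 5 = 9 * sqrt(3) / 352 + 25373 / 5280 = 4.85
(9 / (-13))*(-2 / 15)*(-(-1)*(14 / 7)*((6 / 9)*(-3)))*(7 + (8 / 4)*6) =-456 / 65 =-7.02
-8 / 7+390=2722 / 7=388.86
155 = 155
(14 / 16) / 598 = 7 / 4784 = 0.00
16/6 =8/3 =2.67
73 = 73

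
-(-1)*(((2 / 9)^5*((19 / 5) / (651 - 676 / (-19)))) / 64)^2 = 130321 / 59335316225658202500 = 0.00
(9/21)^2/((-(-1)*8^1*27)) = 1/1176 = 0.00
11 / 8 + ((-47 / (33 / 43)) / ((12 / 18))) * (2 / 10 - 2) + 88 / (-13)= 914973 / 5720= 159.96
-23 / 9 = -2.56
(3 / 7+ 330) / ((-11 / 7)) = -2313 / 11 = -210.27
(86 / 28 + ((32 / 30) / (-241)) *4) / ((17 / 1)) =154549 / 860370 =0.18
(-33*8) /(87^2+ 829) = -132 /4199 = -0.03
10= 10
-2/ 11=-0.18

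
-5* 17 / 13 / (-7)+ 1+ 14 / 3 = 1802 / 273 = 6.60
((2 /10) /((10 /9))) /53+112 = 296809 /2650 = 112.00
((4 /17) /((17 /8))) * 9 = 288 /289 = 1.00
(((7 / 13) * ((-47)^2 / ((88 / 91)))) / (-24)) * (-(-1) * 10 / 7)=-77315 / 1056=-73.21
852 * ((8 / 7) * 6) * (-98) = -572544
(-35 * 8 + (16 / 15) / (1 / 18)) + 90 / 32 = -20639 / 80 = -257.99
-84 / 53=-1.58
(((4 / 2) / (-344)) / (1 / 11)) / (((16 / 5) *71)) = -55 / 195392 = -0.00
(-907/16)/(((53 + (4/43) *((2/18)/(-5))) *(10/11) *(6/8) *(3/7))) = -3003077/820408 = -3.66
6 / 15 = 2 / 5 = 0.40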